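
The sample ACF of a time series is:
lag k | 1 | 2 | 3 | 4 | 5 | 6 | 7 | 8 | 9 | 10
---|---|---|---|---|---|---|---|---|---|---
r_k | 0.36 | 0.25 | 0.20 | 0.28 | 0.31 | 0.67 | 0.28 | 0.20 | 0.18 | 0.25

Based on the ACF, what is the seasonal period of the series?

The largest autocorrelation is r_6 = 0.67; the remaining lags stay at or below 0.36. The elevated value at lag 1 (0.36), dropping to 0.25 at lag 2, reflects decaying short-term dependence rather than seasonality.
The dominant spike at lag 6 indicates a seasonal period of 6.

6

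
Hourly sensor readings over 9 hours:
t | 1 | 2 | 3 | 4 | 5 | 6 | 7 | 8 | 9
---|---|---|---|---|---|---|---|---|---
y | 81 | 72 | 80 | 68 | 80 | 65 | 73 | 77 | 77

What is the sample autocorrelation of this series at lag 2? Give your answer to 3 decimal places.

0.430

Mean ȳ = (81 + 72 + 80 + 68 + 80 + 65 + 73 + 77 + 77)/9 = 74.7778
Σ(y_t−ȳ)(y_{t+2}−ȳ) = (32.4938) + (18.8272) + (27.2716) + (66.2716) + (-9.2840) + (-21.7284) + (-3.9506) = 109.9012
Denominator Σ(y_t−ȳ)² = 255.5556
r_2 = 109.9012 / 255.5556 = 0.430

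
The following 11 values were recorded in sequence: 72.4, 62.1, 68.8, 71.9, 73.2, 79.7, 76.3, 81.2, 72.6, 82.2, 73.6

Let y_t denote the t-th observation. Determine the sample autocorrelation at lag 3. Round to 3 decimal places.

Mean ȳ = (72.4 + 62.1 + 68.8 + 71.9 + 73.2 + 79.7 + 76.3 + 81.2 + 72.6 + 82.2 + 73.6)/11 = 74.0000
Numerator Σ_{t=1}^{8}(y_t−ȳ)(y_{t+3}−ȳ) = -19.3500
Denominator Σ(y_t−ȳ)² = 335.2400
r_3 = -19.3500 / 335.2400 = -0.058

-0.058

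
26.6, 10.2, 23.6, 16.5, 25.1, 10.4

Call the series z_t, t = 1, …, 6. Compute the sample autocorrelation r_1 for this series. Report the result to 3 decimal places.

-0.683

Mean z̄ = (26.6 + 10.2 + 23.6 + 16.5 + 25.1 + 10.4)/6 = 18.7333
Deviations from mean: 7.8667, -8.5333, 4.8667, -2.2333, 6.3667, -8.3333
Numerator Σ_{t=1}^{5}(z_t−z̄)(z_{t+1}−z̄) = -186.8011
Denominator Σ(z_t−z̄)² = 273.3533
r_1 = -186.8011 / 273.3533 = -0.683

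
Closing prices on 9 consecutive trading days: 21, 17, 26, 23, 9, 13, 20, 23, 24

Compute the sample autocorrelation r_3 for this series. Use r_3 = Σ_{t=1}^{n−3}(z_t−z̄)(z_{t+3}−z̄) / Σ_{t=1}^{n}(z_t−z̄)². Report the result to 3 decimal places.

-0.299

Mean z̄ = (21 + 17 + 26 + 23 + 9 + 13 + 20 + 23 + 24)/9 = 19.5556
Numerator Σ_{t=1}^{6}(z_t−z̄)(z_{t+3}−z̄) = -74.2593
Denominator Σ(z_t−z̄)² = 248.2222
r_3 = -74.2593 / 248.2222 = -0.299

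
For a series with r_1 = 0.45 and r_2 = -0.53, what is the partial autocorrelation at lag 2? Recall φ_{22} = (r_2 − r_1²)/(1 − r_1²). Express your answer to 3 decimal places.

φ_{22} = (r_2 − r_1²) / (1 − r_1²)
r_1² = (0.45)² = 0.2025
Numerator = -0.53 − 0.2025 = -0.7325; denominator = 1 − 0.2025 = 0.7975
φ_{22} = -0.7325 / 0.7975 = -0.918

-0.918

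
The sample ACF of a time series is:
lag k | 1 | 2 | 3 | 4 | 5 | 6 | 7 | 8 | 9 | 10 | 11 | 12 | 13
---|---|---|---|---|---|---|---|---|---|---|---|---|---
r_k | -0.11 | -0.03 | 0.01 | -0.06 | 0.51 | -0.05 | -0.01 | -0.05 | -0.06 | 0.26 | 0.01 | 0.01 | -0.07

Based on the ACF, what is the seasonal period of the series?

5

The largest autocorrelation is r_5 = 0.51, with a weaker echo at lag 10 (0.26); the remaining lags stay at or below 0.01.
The dominant spike at lag 5 indicates a seasonal period of 5.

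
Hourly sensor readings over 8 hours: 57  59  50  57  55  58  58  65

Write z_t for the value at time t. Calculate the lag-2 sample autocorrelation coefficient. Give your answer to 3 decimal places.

0.186

Mean z̄ = (57 + 59 + 50 + 57 + 55 + 58 + 58 + 65)/8 = 57.3750
Deviations from mean: -0.3750, 1.6250, -7.3750, -0.3750, -2.3750, 0.6250, 0.6250, 7.6250
Numerator Σ_{t=1}^{6}(z_t−z̄)(z_{t+2}−z̄) = 22.7188
Denominator Σ(z_t−z̄)² = 121.8750
r_2 = 22.7188 / 121.8750 = 0.186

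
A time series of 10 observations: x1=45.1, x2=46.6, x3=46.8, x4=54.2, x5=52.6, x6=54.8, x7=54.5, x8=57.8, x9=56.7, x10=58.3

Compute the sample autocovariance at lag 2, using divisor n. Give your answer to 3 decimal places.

Mean x̄ = (45.1 + 46.6 + 46.8 + 54.2 + 52.6 + 54.8 + 54.5 + 57.8 + 56.7 + 58.3)/10 = 52.7400
Σ_{t=1}^{8}(x_t−x̄)(x_{t+2}−x̄) = 85.5368
γ_2 = 85.5368 / 10 = 8.554

8.554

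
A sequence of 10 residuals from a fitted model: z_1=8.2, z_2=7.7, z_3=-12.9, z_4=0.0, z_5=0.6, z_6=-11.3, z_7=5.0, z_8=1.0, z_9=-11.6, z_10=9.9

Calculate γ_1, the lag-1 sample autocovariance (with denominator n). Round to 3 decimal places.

Mean z̄ = (8.2 + 7.7 − 12.9 + 0.0 + 0.6 − 11.3 + 5.0 + 1.0 − 11.6 + 9.9)/10 = -0.3400
Σ_{t=1}^{9}(z_t−z̄)(z_{t+1}−z̄) = -228.3356
γ_1 = -228.3356 / 10 = -22.834

-22.834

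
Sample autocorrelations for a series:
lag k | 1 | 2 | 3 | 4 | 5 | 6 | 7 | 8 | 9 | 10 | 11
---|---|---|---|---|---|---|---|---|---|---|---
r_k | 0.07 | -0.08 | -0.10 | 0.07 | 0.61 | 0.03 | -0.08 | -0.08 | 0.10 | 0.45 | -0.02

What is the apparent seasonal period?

The largest autocorrelation is r_5 = 0.61, with a weaker echo at lag 10 (0.45); the remaining lags stay at or below 0.10.
The dominant spike at lag 5 indicates a seasonal period of 5.

5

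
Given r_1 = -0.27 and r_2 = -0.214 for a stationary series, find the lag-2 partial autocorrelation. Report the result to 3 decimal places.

-0.309

φ_{22} = (r_2 − r_1²) / (1 − r_1²)
r_1² = (-0.27)² = 0.0729
Numerator = -0.214 − 0.0729 = -0.2869; denominator = 1 − 0.0729 = 0.9271
φ_{22} = -0.2869 / 0.9271 = -0.309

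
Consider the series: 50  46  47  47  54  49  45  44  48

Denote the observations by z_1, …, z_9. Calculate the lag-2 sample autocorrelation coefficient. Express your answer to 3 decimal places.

-0.400

Mean z̄ = (50 + 46 + 47 + 47 + 54 + 49 + 45 + 44 + 48)/9 = 47.7778
Σ(z_t−z̄)(z_{t+2}−z̄) = (-1.7284) + (1.3827) + (-4.8395) + (-0.9506) + (-17.2840) + (-4.6173) + (-0.6173) = -28.6543
Denominator Σ(z_t−z̄)² = 71.5556
r_2 = -28.6543 / 71.5556 = -0.400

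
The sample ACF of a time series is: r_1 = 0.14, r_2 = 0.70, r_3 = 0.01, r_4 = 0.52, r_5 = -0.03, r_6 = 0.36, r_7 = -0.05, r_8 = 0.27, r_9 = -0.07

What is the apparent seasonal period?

The largest autocorrelation is r_2 = 0.70, with weaker echoes at lags 4 (0.52), 6 (0.36) and 8 (0.27); the remaining lags stay at or below 0.14.
The dominant spike at lag 2 indicates a seasonal period of 2.

2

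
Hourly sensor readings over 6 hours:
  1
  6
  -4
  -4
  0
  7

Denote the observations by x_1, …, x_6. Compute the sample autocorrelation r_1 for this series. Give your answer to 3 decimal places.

Mean x̄ = (1 + 6 − 4 − 4 + 0 + 7)/6 = 1.0000
Numerator Σ_{t=1}^{5}(x_t−x̄)(x_{t+1}−x̄) = -1.0000
Denominator Σ(x_t−x̄)² = 112.0000
r_1 = -1.0000 / 112.0000 = -0.009

-0.009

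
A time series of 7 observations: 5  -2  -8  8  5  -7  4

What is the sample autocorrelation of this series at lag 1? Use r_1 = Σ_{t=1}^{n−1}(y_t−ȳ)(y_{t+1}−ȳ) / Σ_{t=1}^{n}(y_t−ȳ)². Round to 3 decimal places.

-0.323

Mean ȳ = (5 − 2 − 8 + 8 + 5 − 7 + 4)/7 = 0.7143
Deviations from mean: 4.2857, -2.7143, -8.7143, 7.2857, 4.2857, -7.7143, 3.2857
Numerator Σ_{t=1}^{6}(y_t−ȳ)(y_{t+1}−ȳ) = -78.6531
Denominator Σ(y_t−ȳ)² = 243.4286
r_1 = -78.6531 / 243.4286 = -0.323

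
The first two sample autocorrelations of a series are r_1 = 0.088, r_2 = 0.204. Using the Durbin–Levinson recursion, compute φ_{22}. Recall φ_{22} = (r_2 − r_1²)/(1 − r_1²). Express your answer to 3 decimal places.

0.198

φ_{22} = (r_2 − r_1²) / (1 − r_1²)
r_1² = (0.088)² = 0.007744
Numerator = 0.204 − 0.0077 = 0.1963; denominator = 1 − 0.0077 = 0.9923
φ_{22} = 0.1963 / 0.9923 = 0.198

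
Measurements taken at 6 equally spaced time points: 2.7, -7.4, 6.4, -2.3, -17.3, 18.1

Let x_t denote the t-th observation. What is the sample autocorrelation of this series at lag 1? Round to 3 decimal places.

-0.482

Mean x̄ = (2.7 − 7.4 + 6.4 − 2.3 − 17.3 + 18.1)/6 = 0.0333
Σ(x_t−x̄)(x_{t+1}−x̄) = (-19.8222) + (-47.3256) + (-14.8556) + (40.4444) + (-313.1556) = -354.7144
Denominator Σ(x_t−x̄)² = 735.1933
r_1 = -354.7144 / 735.1933 = -0.482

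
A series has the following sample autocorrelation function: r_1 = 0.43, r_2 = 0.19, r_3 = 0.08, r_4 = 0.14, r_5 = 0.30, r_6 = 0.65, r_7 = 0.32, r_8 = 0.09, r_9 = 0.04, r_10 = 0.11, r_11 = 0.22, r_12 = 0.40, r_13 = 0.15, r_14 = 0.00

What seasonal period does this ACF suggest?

6

The largest autocorrelation is r_6 = 0.65; the remaining lags stay at or below 0.43. The elevated value at lag 1 (0.43), dropping to 0.19 at lag 2, reflects decaying short-term dependence rather than seasonality.
The dominant spike at lag 6 indicates a seasonal period of 6.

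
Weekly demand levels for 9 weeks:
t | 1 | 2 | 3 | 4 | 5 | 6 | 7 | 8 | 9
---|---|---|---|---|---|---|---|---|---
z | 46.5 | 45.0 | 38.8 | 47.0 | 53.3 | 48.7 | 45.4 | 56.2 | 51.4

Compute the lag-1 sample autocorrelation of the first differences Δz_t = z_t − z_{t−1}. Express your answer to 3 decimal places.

First differences Δz: -1.5, -6.2, 8.2, 6.3, -4.6, -3.3, 10.8, -4.8
Mean of differences = 0.6125
Numerator Σ(Δz_t−Δz̄)(Δz_{t+1}−Δz̄) = -98.3952
Denominator Σ(Δz_t−Δz̄)² = 316.3488
r_1(Δz) = -98.3952 / 316.3488 = -0.311

-0.311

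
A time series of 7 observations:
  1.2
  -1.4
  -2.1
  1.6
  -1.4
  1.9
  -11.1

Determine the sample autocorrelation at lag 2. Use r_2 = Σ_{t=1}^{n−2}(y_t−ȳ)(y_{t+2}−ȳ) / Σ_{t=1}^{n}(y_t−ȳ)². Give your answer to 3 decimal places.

0.070

Mean ȳ = (1.2 − 1.4 − 2.1 + 1.6 − 1.4 + 1.9 − 11.1)/7 = -1.6143
Numerator Σ_{t=1}^{5}(y_t−ȳ)(y_{t+2}−ȳ) = 8.4810
Denominator Σ(y_t−ȳ)² = 120.9086
r_2 = 8.4810 / 120.9086 = 0.070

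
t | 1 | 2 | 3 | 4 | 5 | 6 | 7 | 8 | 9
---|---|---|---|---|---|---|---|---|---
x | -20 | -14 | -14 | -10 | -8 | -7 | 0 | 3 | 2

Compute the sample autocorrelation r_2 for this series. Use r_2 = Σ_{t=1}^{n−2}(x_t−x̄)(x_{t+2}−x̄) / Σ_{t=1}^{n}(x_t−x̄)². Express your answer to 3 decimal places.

0.341

Mean x̄ = (-20 − 14 − 14 − 10 − 8 − 7 + 0 + 3 + 2)/9 = -7.5556
Numerator Σ_{t=1}^{7}(x_t−x̄)(x_{t+2}−x̄) = 172.1605
Denominator Σ(x_t−x̄)² = 504.2222
r_2 = 172.1605 / 504.2222 = 0.341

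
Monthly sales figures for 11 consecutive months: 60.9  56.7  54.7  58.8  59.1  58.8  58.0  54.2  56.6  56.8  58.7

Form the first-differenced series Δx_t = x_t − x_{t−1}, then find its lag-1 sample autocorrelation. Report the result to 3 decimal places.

-0.059

First differences Δx: -4.2, -2.0, 4.1, 0.3, -0.3, -0.8, -3.8, 2.4, 0.2, 1.9
Mean of differences = -0.2200
Numerator Σ(Δx_t−Δx̄)(Δx_{t+1}−Δx̄) = -3.6664
Denominator Σ(Δx_t−Δx̄)² = 62.6360
r_1(Δx) = -3.6664 / 62.6360 = -0.059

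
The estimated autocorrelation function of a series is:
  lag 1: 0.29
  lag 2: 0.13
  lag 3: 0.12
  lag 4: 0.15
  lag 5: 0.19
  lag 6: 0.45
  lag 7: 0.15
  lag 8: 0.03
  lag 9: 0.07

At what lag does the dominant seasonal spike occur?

The largest autocorrelation is r_6 = 0.45; the remaining lags stay at or below 0.29. The elevated value at lag 1 (0.29), dropping to 0.13 at lag 2, reflects decaying short-term dependence rather than seasonality.
The dominant spike at lag 6 indicates a seasonal period of 6.

6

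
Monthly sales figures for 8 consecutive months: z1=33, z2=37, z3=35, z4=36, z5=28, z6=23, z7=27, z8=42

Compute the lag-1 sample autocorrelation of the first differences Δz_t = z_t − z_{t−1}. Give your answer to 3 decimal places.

0.216

First differences Δz: 4, -2, 1, -8, -5, 4, 15
Mean of differences = 1.2857
Numerator Σ(Δz_t−Δz̄)(Δz_{t+1}−Δz̄) = 73.2041
Denominator Σ(Δz_t−Δz̄)² = 339.4286
r_1(Δz) = 73.2041 / 339.4286 = 0.216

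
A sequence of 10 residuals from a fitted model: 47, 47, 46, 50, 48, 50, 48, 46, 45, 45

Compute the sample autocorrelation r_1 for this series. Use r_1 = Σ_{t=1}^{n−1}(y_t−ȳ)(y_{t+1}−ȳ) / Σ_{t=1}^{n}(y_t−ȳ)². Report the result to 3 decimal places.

Mean ȳ = (47 + 47 + 46 + 50 + 48 + 50 + 48 + 46 + 45 + 45)/10 = 47.2000
Numerator Σ_{t=1}^{9}(y_t−ȳ)(y_{t+1}−ȳ) = 10.1600
Denominator Σ(y_t−ȳ)² = 29.6000
r_1 = 10.1600 / 29.6000 = 0.343

0.343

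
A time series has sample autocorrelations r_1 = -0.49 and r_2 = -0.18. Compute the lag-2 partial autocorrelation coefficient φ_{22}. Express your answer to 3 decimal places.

-0.553

φ_{22} = (r_2 − r_1²) / (1 − r_1²)
r_1² = (-0.49)² = 0.2401
Numerator = -0.18 − 0.2401 = -0.4201; denominator = 1 − 0.2401 = 0.7599
φ_{22} = -0.4201 / 0.7599 = -0.553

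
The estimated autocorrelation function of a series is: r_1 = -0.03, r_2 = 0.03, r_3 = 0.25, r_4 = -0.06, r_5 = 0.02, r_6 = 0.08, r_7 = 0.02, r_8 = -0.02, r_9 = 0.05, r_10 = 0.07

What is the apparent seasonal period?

3

The largest autocorrelation is r_3 = 0.25; the remaining lags stay at or below 0.08.
The dominant spike at lag 3 indicates a seasonal period of 3.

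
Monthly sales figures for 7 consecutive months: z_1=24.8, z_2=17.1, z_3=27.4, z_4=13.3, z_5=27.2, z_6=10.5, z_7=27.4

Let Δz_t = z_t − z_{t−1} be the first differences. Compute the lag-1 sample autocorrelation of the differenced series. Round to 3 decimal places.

-0.832

First differences Δz: -7.7, 10.3, -14.1, 13.9, -16.7, 16.9
Mean of differences = 0.4333
Numerator Σ(Δz_t−Δz̄)(Δz_{t+1}−Δz̄) = -932.2178
Denominator Σ(Δz_t−Δz̄)² = 1120.7733
r_1(Δz) = -932.2178 / 1120.7733 = -0.832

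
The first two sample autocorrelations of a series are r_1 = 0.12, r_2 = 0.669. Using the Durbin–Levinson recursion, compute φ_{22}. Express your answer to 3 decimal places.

0.664

φ_{22} = (r_2 − r_1²) / (1 − r_1²)
r_1² = (0.12)² = 0.0144
Numerator = 0.669 − 0.0144 = 0.6546; denominator = 1 − 0.0144 = 0.9856
φ_{22} = 0.6546 / 0.9856 = 0.664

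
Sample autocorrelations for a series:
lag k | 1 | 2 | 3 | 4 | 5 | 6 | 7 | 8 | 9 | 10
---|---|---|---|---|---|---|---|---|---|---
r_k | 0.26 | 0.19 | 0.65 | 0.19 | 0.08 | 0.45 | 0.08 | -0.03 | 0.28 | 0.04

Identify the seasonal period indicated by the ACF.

The largest autocorrelation is r_3 = 0.65, with weaker echoes at lags 6 (0.45) and 9 (0.28); the remaining lags stay at or below 0.26. The elevated value at lag 1 (0.26), dropping to 0.19 at lag 2, reflects decaying short-term dependence rather than seasonality.
The dominant spike at lag 3 indicates a seasonal period of 3.

3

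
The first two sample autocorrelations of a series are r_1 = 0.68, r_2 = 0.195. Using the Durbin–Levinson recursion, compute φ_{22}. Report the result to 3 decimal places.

-0.497

φ_{22} = (r_2 − r_1²) / (1 − r_1²)
r_1² = (0.68)² = 0.4624
Numerator = 0.195 − 0.4624 = -0.2674; denominator = 1 − 0.4624 = 0.5376
φ_{22} = -0.2674 / 0.5376 = -0.497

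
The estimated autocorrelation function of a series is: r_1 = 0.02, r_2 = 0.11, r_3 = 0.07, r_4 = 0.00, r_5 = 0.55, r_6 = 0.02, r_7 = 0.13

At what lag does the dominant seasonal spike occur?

5

The largest autocorrelation is r_5 = 0.55; the remaining lags stay at or below 0.13.
The dominant spike at lag 5 indicates a seasonal period of 5.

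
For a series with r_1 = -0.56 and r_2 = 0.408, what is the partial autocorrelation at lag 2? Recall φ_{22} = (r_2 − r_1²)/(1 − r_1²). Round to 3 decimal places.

φ_{22} = (r_2 − r_1²) / (1 − r_1²)
r_1² = (-0.56)² = 0.3136
Numerator = 0.408 − 0.3136 = 0.0944; denominator = 1 − 0.3136 = 0.6864
φ_{22} = 0.0944 / 0.6864 = 0.138

0.138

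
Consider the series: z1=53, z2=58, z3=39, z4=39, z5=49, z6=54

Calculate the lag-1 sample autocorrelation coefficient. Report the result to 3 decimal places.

0.131

Mean z̄ = (53 + 58 + 39 + 39 + 49 + 54)/6 = 48.6667
Deviations from mean: 4.3333, 9.3333, -9.6667, -9.6667, 0.3333, 5.3333
Σ(z_t−z̄)(z_{t+1}−z̄) = (40.4444) + (-90.2222) + (93.4444) + (-3.2222) + (1.7778) = 42.2222
Denominator Σ(z_t−z̄)² = 321.3333
r_1 = 42.2222 / 321.3333 = 0.131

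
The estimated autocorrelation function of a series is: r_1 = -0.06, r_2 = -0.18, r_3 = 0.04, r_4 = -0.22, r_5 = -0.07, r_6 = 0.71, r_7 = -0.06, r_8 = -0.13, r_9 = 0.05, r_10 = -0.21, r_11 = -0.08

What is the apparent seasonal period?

6

The largest autocorrelation is r_6 = 0.71; the remaining lags stay at or below 0.05.
The dominant spike at lag 6 indicates a seasonal period of 6.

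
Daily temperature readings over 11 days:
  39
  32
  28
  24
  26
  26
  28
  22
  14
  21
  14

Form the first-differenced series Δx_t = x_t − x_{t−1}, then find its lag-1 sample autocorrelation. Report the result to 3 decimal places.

First differences Δx: -7, -4, -4, 2, 0, 2, -6, -8, 7, -7
Mean of differences = -2.5000
Numerator Σ(Δx_t−Δx̄)(Δx_{t+1}−Δx̄) = -66.7500
Denominator Σ(Δx_t−Δx̄)² = 224.5000
r_1(Δx) = -66.7500 / 224.5000 = -0.297

-0.297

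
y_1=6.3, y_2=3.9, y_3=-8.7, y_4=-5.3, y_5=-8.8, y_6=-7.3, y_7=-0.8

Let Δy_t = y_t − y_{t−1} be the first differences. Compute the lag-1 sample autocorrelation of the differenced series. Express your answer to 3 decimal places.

-0.154

First differences Δy: -2.4, -12.6, 3.4, -3.5, 1.5, 6.5
Mean of differences = -1.1833
Numerator Σ(Δy_t−Δȳ)(Δy_{t+1}−Δȳ) = -34.6536
Denominator Σ(Δy_t−Δȳ)² = 224.4283
r_1(Δy) = -34.6536 / 224.4283 = -0.154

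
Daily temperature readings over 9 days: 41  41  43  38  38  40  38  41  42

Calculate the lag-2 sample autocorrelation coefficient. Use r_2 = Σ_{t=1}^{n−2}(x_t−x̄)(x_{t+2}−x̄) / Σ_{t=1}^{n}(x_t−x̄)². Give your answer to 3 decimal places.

Mean x̄ = (41 + 41 + 43 + 38 + 38 + 40 + 38 + 41 + 42)/9 = 40.2222
Numerator Σ_{t=1}^{7}(x_t−x̄)(x_{t+2}−x̄) = -4.4321
Denominator Σ(x_t−x̄)² = 27.5556
r_2 = -4.4321 / 27.5556 = -0.161

-0.161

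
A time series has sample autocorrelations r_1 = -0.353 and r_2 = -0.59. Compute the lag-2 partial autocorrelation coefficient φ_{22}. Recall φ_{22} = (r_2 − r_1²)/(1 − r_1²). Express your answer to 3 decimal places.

φ_{22} = (r_2 − r_1²) / (1 − r_1²)
r_1² = (-0.353)² = 0.124609
Numerator = -0.59 − 0.1246 = -0.7146; denominator = 1 − 0.1246 = 0.8754
φ_{22} = -0.7146 / 0.8754 = -0.816

-0.816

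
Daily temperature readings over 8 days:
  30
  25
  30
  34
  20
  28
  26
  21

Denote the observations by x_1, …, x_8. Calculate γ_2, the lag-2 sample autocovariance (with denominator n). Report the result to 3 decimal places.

-2.141

Mean x̄ = (30 + 25 + 30 + 34 + 20 + 28 + 26 + 21)/8 = 26.7500
Σ_{t=1}^{6}(x_t−x̄)(x_{t+2}−x̄) = -17.1250
γ_2 = -17.1250 / 8 = -2.141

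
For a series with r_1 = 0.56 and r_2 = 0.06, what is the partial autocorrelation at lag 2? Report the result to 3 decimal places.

-0.369

φ_{22} = (r_2 − r_1²) / (1 − r_1²)
r_1² = (0.56)² = 0.3136
Numerator = 0.06 − 0.3136 = -0.2536; denominator = 1 − 0.3136 = 0.6864
φ_{22} = -0.2536 / 0.6864 = -0.369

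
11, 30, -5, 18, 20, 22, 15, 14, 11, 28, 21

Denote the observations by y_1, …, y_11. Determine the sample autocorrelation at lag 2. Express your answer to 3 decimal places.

0.015

Mean ȳ = (11 + 30 − 5 + 18 + 20 + 22 + 15 + 14 + 11 + 28 + 21)/11 = 16.8182
Numerator Σ_{t=1}^{9}(y_t−ȳ)(y_{t+2}−ȳ) = 13.5702
Denominator Σ(y_t−ȳ)² = 909.6364
r_2 = 13.5702 / 909.6364 = 0.015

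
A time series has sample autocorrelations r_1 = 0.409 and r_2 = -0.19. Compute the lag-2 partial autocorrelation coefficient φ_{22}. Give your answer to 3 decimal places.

φ_{22} = (r_2 − r_1²) / (1 − r_1²)
r_1² = (0.409)² = 0.167281
Numerator = -0.19 − 0.1673 = -0.3573; denominator = 1 − 0.1673 = 0.8327
φ_{22} = -0.3573 / 0.8327 = -0.429

-0.429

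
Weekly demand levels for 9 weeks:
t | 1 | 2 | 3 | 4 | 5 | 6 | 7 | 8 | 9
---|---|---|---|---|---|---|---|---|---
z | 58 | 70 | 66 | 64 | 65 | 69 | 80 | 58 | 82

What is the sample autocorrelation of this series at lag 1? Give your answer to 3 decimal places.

-0.444

Mean z̄ = (58 + 70 + 66 + 64 + 65 + 69 + 80 + 58 + 82)/9 = 68.0000
Numerator Σ_{t=1}^{8}(z_t−z̄)(z_{t+1}−z̄) = -255.0000
Denominator Σ(z_t−z̄)² = 574.0000
r_1 = -255.0000 / 574.0000 = -0.444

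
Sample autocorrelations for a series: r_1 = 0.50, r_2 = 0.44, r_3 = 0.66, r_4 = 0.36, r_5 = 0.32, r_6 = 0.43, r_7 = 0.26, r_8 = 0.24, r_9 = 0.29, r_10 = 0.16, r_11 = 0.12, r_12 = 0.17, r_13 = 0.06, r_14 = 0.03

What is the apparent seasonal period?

3

The largest autocorrelation is r_3 = 0.66; the remaining lags stay at or below 0.50. The elevated value at lag 1 (0.50), dropping to 0.44 at lag 2, reflects decaying short-term dependence rather than seasonality.
The dominant spike at lag 3 indicates a seasonal period of 3.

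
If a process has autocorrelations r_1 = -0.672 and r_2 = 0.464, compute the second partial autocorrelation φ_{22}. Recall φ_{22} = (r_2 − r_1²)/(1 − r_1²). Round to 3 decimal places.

0.023

φ_{22} = (r_2 − r_1²) / (1 − r_1²)
r_1² = (-0.672)² = 0.451584
Numerator = 0.464 − 0.4516 = 0.0124; denominator = 1 − 0.4516 = 0.5484
φ_{22} = 0.0124 / 0.5484 = 0.023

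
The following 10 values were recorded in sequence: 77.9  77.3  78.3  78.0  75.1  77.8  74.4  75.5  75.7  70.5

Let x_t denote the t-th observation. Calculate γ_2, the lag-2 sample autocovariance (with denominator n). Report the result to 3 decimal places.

Mean x̄ = (77.9 + 77.3 + 78.3 + 78.0 + 75.1 + 77.8 + 74.4 + 75.5 + 75.7 + 70.5)/10 = 76.0500
Σ_{t=1}^{8}(x_t−x̄)(x_{t+2}−x̄) = 12.1100
γ_2 = 12.1100 / 10 = 1.211

1.211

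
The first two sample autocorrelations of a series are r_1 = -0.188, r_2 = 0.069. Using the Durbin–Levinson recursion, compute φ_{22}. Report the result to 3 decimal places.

0.035

φ_{22} = (r_2 − r_1²) / (1 − r_1²)
r_1² = (-0.188)² = 0.035344
Numerator = 0.069 − 0.0353 = 0.0337; denominator = 1 − 0.0353 = 0.9647
φ_{22} = 0.0337 / 0.9647 = 0.035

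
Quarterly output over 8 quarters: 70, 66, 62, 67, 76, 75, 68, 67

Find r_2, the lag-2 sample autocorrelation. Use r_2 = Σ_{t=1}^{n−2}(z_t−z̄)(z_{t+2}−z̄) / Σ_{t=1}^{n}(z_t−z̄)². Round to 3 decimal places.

-0.527

Mean z̄ = (70 + 66 + 62 + 67 + 76 + 75 + 68 + 67)/8 = 68.8750
Deviations from mean: 1.1250, -2.8750, -6.8750, -1.8750, 7.1250, 6.1250, -0.8750, -1.8750
Σ(z_t−z̄)(z_{t+2}−z̄) = (-7.7344) + (5.3906) + (-48.9844) + (-11.4844) + (-6.2344) + (-11.4844) = -80.5313
Denominator Σ(z_t−z̄)² = 152.8750
r_2 = -80.5313 / 152.8750 = -0.527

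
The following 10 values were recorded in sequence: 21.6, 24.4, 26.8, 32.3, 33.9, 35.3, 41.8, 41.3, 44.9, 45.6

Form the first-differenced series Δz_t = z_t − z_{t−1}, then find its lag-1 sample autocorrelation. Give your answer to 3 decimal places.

-0.601

First differences Δz: 2.8, 2.4, 5.5, 1.6, 1.4, 6.5, -0.5, 3.6, 0.7
Mean of differences = 2.6667
Numerator Σ(Δz_t−Δz̄)(Δz_{t+1}−Δz̄) = -24.2478
Denominator Σ(Δz_t−Δz̄)² = 40.3200
r_1(Δz) = -24.2478 / 40.3200 = -0.601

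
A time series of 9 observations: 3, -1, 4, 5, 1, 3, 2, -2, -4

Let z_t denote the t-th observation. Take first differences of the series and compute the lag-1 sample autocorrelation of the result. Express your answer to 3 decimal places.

-0.242

First differences Δz: -4, 5, 1, -4, 2, -1, -4, -2
Mean of differences = -0.8750
Numerator Σ(Δz_t−Δz̄)(Δz_{t+1}−Δz̄) = -18.6406
Denominator Σ(Δz_t−Δz̄)² = 76.8750
r_1(Δz) = -18.6406 / 76.8750 = -0.242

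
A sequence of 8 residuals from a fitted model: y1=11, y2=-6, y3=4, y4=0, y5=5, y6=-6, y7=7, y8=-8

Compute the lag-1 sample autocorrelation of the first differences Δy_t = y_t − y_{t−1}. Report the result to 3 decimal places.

-0.666

First differences Δy: -17, 10, -4, 5, -11, 13, -15
Mean of differences = -2.7143
Numerator Σ(Δy_t−Δȳ)(Δy_{t+1}−Δȳ) = -595.0816
Denominator Σ(Δy_t−Δȳ)² = 893.4286
r_1(Δy) = -595.0816 / 893.4286 = -0.666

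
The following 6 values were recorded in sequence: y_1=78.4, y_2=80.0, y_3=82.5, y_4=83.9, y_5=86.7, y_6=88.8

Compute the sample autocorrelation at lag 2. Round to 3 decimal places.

Mean ȳ = (78.4 + 80.0 + 82.5 + 83.9 + 86.7 + 88.8)/6 = 83.3833
Deviations from mean: -4.9833, -3.3833, -0.8833, 0.5167, 3.3167, 5.4167
Numerator Σ_{t=1}^{4}(y_t−ȳ)(y_{t+2}−ȳ) = 2.5228
Denominator Σ(y_t−ȳ)² = 77.6683
r_2 = 2.5228 / 77.6683 = 0.032

0.032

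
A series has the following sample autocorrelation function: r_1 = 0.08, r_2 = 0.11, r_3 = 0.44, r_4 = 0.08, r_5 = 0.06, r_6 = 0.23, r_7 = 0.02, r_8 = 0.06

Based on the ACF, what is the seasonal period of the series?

The largest autocorrelation is r_3 = 0.44, with a weaker echo at lag 6 (0.23); the remaining lags stay at or below 0.11.
The dominant spike at lag 3 indicates a seasonal period of 3.

3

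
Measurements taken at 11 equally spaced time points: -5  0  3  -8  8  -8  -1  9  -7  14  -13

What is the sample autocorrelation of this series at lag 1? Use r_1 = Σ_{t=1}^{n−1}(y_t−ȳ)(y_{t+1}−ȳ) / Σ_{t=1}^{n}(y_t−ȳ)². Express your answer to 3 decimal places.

-0.683

Mean ȳ = (-5 + 0 + 3 − 8 + 8 − 8 − 1 + 9 − 7 + 14 − 13)/11 = -0.7273
Numerator Σ_{t=1}^{10}(y_t−ȳ)(y_{t+1}−ȳ) = -489.2562
Denominator Σ(y_t−ȳ)² = 716.1818
r_1 = -489.2562 / 716.1818 = -0.683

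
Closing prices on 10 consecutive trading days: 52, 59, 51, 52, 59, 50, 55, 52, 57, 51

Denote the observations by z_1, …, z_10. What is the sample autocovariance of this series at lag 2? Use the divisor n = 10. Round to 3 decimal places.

Mean z̄ = (52 + 59 + 51 + 52 + 59 + 50 + 55 + 52 + 57 + 51)/10 = 53.8000
Σ_{t=1}^{8}(z_t−z̄)(z_{t+2}−z̄) = 9.9200
γ_2 = 9.9200 / 10 = 0.992

0.992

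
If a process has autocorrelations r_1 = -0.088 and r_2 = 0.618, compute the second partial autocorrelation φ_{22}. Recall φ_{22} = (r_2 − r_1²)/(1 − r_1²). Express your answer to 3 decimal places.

0.615

φ_{22} = (r_2 − r_1²) / (1 − r_1²)
r_1² = (-0.088)² = 0.007744
Numerator = 0.618 − 0.0077 = 0.6103; denominator = 1 − 0.0077 = 0.9923
φ_{22} = 0.6103 / 0.9923 = 0.615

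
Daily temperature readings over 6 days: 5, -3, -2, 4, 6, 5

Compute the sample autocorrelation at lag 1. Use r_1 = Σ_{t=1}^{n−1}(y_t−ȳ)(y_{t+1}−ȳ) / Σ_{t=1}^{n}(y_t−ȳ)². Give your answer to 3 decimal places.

0.235

Mean ȳ = (5 − 3 − 2 + 4 + 6 + 5)/6 = 2.5000
Σ(y_t−ȳ)(y_{t+1}−ȳ) = (-13.7500) + (24.7500) + (-6.7500) + (5.2500) + (8.7500) = 18.2500
Denominator Σ(y_t−ȳ)² = 77.5000
r_1 = 18.2500 / 77.5000 = 0.235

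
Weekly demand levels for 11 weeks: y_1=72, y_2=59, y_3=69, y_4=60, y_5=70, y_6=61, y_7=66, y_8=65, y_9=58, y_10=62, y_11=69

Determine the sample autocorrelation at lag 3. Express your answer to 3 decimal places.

-0.260

Mean ȳ = (72 + 59 + 69 + 60 + 70 + 61 + 66 + 65 + 58 + 62 + 69)/11 = 64.6364
Numerator Σ_{t=1}^{8}(y_t−ȳ)(y_{t+3}−ȳ) = -62.4876
Denominator Σ(y_t−ȳ)² = 240.5455
r_3 = -62.4876 / 240.5455 = -0.260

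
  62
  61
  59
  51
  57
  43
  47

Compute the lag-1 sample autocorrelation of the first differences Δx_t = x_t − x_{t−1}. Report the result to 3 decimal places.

-0.792

First differences Δx: -1, -2, -8, 6, -14, 4
Mean of differences = -2.5000
Numerator Σ(Δx_t−Δx̄)(Δx_{t+1}−Δx̄) = -221.2500
Denominator Σ(Δx_t−Δx̄)² = 279.5000
r_1(Δx) = -221.2500 / 279.5000 = -0.792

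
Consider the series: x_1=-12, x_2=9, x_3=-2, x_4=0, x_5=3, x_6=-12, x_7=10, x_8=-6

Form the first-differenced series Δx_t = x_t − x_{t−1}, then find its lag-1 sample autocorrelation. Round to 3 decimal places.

First differences Δx: 21, -11, 2, 3, -15, 22, -16
Mean of differences = 0.8571
Numerator Σ(Δx_t−Δx̄)(Δx_{t+1}−Δx̄) = -975.5918
Denominator Σ(Δx_t−Δx̄)² = 1534.8571
r_1(Δx) = -975.5918 / 1534.8571 = -0.636

-0.636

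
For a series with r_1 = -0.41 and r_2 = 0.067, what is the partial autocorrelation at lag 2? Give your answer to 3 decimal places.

φ_{22} = (r_2 − r_1²) / (1 − r_1²)
r_1² = (-0.41)² = 0.1681
Numerator = 0.067 − 0.1681 = -0.1011; denominator = 1 − 0.1681 = 0.8319
φ_{22} = -0.1011 / 0.8319 = -0.122

-0.122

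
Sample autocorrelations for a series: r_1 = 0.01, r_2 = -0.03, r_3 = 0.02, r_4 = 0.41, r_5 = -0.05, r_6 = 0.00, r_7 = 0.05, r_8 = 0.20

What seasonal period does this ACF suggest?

4

The largest autocorrelation is r_4 = 0.41, with a weaker echo at lag 8 (0.20); the remaining lags stay at or below 0.05.
The dominant spike at lag 4 indicates a seasonal period of 4.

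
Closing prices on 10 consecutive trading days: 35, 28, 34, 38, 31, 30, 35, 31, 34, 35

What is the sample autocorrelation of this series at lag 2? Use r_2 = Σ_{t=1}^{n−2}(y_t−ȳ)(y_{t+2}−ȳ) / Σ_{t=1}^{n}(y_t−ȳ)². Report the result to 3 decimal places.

-0.496

Mean ȳ = (35 + 28 + 34 + 38 + 31 + 30 + 35 + 31 + 34 + 35)/10 = 33.1000
Numerator Σ_{t=1}^{8}(y_t−ȳ)(y_{t+2}−ȳ) = -40.1200
Denominator Σ(y_t−ȳ)² = 80.9000
r_2 = -40.1200 / 80.9000 = -0.496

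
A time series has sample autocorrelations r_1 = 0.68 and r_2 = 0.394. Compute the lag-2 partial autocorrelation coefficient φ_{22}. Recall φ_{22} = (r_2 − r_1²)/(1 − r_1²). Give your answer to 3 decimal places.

φ_{22} = (r_2 − r_1²) / (1 − r_1²)
r_1² = (0.68)² = 0.4624
Numerator = 0.394 − 0.4624 = -0.0684; denominator = 1 − 0.4624 = 0.5376
φ_{22} = -0.0684 / 0.5376 = -0.127

-0.127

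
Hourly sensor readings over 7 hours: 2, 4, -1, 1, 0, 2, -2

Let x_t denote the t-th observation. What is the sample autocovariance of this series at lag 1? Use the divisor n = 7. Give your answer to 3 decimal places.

-0.983

Mean x̄ = (2 + 4 − 1 + 1 + 0 + 2 − 2)/7 = 0.8571
Σ_{t=1}^{6}(x_t−x̄)(x_{t+1}−x̄) = -6.8776
γ_1 = -6.8776 / 7 = -0.983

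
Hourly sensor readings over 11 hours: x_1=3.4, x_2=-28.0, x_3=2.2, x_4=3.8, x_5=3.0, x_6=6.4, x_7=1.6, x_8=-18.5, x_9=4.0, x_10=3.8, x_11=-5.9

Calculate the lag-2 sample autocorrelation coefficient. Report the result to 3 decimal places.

Mean x̄ = (3.4 − 28.0 + 2.2 + 3.8 + 3.0 + 6.4 + 1.6 − 18.5 + 4.0 + 3.8 − 5.9)/11 = -2.2000
Numerator Σ_{t=1}^{9}(x_t−x̄)(x_{t+2}−x̄) = -273.2800
Denominator Σ(x_t−x̄)² = 1221.6200
r_2 = -273.2800 / 1221.6200 = -0.224

-0.224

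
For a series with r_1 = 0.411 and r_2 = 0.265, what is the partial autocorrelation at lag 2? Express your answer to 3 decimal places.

φ_{22} = (r_2 − r_1²) / (1 − r_1²)
r_1² = (0.411)² = 0.168921
Numerator = 0.265 − 0.1689 = 0.0961; denominator = 1 − 0.1689 = 0.8311
φ_{22} = 0.0961 / 0.8311 = 0.116

0.116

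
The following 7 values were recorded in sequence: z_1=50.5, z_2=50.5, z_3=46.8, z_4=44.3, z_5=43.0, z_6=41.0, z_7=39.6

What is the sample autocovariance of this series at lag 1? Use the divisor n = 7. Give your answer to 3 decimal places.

9.974

Mean z̄ = (50.5 + 50.5 + 46.8 + 44.3 + 43.0 + 41.0 + 39.6)/7 = 45.1000
Σ_{t=1}^{6}(z_t−z̄)(z_{t+1}−z̄) = 69.8200
γ_1 = 69.8200 / 7 = 9.974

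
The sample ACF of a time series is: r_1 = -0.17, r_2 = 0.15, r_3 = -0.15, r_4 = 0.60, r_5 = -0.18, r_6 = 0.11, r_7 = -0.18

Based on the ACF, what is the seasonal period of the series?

4

The largest autocorrelation is r_4 = 0.60; the remaining lags stay at or below 0.15.
The dominant spike at lag 4 indicates a seasonal period of 4.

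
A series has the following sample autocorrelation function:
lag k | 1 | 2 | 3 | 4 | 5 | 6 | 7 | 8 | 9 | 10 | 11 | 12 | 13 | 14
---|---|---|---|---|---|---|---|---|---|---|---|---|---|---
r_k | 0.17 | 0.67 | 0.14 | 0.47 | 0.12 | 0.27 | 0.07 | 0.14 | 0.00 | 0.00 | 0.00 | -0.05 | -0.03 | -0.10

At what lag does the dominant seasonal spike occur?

2

The largest autocorrelation is r_2 = 0.67, with weaker echoes at lags 4 (0.47) and 6 (0.27); the remaining lags stay at or below 0.17.
The dominant spike at lag 2 indicates a seasonal period of 2.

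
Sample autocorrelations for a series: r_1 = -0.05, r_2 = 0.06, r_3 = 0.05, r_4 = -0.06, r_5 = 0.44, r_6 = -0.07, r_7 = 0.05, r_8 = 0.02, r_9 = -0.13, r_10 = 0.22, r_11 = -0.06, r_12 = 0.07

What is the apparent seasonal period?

5

The largest autocorrelation is r_5 = 0.44, with a weaker echo at lag 10 (0.22); the remaining lags stay at or below 0.07.
The dominant spike at lag 5 indicates a seasonal period of 5.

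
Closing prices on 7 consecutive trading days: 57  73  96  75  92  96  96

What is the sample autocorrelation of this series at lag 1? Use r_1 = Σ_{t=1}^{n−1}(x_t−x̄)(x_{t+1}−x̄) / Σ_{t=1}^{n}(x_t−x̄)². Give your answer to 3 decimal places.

0.161

Mean x̄ = (57 + 73 + 96 + 75 + 92 + 96 + 96)/7 = 83.5714
Numerator Σ_{t=1}^{6}(x_t−x̄)(x_{t+1}−x̄) = 229.9592
Denominator Σ(x_t−x̄)² = 1425.7143
r_1 = 229.9592 / 1425.7143 = 0.161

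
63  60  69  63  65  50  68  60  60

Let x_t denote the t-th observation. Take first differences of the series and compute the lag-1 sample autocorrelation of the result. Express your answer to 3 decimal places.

First differences Δx: -3, 9, -6, 2, -15, 18, -8, 0
Mean of differences = -0.3750
Numerator Σ(Δx_t−Δx̄)(Δx_{t+1}−Δx̄) = -537.1406
Denominator Σ(Δx_t−Δx̄)² = 741.8750
r_1(Δx) = -537.1406 / 741.8750 = -0.724

-0.724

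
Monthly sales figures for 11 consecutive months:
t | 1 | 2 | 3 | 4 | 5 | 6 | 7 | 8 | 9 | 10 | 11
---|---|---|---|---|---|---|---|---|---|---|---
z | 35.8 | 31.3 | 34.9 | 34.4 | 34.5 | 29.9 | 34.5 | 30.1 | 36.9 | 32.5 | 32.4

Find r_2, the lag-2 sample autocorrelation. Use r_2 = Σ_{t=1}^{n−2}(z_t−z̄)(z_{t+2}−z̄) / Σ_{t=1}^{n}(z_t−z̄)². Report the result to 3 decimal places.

Mean z̄ = (35.8 + 31.3 + 34.9 + 34.4 + 34.5 + 29.9 + 34.5 + 30.1 + 36.9 + 32.5 + 32.4)/11 = 33.3818
Numerator Σ_{t=1}^{9}(z_t−z̄)(z_{t+2}−z̄) = 15.7548
Denominator Σ(z_t−z̄)² = 53.0364
r_2 = 15.7548 / 53.0364 = 0.297

0.297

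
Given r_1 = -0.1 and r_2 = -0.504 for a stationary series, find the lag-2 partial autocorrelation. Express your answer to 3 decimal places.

-0.519

φ_{22} = (r_2 − r_1²) / (1 − r_1²)
r_1² = (-0.1)² = 0.01
Numerator = -0.504 − 0.0100 = -0.5140; denominator = 1 − 0.0100 = 0.9900
φ_{22} = -0.5140 / 0.9900 = -0.519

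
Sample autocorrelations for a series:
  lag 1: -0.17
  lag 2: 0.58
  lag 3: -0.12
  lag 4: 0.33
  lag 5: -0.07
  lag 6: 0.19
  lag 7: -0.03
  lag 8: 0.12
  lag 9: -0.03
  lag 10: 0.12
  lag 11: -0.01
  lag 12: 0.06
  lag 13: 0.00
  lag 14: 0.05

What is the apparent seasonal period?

The largest autocorrelation is r_2 = 0.58, with weaker echoes at lags 4 (0.33) and 6 (0.19); the remaining lags stay at or below 0.12.
The dominant spike at lag 2 indicates a seasonal period of 2.

2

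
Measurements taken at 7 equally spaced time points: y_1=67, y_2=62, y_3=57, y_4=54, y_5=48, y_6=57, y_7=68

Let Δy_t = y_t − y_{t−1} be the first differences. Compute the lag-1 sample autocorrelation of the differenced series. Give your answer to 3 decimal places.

0.350

First differences Δy: -5, -5, -3, -6, 9, 11
Mean of differences = 0.1667
Numerator Σ(Δy_t−Δȳ)(Δy_{t+1}−Δȳ) = 103.8056
Denominator Σ(Δy_t−Δȳ)² = 296.8333
r_1(Δy) = 103.8056 / 296.8333 = 0.350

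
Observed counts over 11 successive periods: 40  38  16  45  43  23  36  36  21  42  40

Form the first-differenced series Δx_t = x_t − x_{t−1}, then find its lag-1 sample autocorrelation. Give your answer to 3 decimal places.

-0.478

First differences Δx: -2, -22, 29, -2, -20, 13, 0, -15, 21, -2
Mean of differences = 0.0000
Numerator Σ(Δx_t−Δx̄)(Δx_{t+1}−Δx̄) = -1229.0000
Denominator Σ(Δx_t−Δx̄)² = 2572.0000
r_1(Δx) = -1229.0000 / 2572.0000 = -0.478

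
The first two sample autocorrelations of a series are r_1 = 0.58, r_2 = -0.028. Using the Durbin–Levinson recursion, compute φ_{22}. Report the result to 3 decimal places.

-0.549

φ_{22} = (r_2 − r_1²) / (1 − r_1²)
r_1² = (0.58)² = 0.3364
Numerator = -0.028 − 0.3364 = -0.3644; denominator = 1 − 0.3364 = 0.6636
φ_{22} = -0.3644 / 0.6636 = -0.549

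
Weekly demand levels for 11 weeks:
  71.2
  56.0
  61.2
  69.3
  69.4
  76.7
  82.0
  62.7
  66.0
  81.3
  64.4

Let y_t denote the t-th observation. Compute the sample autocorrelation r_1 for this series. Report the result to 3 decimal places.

0.025

Mean ȳ = (71.2 + 56.0 + 61.2 + 69.3 + 69.4 + 76.7 + 82.0 + 62.7 + 66.0 + 81.3 + 64.4)/11 = 69.1091
Numerator Σ_{t=1}^{10}(y_t−ȳ)(y_{t+1}−ȳ) = 16.8754
Denominator Σ(y_t−ȳ)² = 684.2291
r_1 = 16.8754 / 684.2291 = 0.025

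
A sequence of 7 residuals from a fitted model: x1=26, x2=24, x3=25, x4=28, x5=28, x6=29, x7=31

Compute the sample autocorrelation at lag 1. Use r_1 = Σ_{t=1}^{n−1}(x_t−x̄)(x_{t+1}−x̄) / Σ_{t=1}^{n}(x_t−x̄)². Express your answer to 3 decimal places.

0.514

Mean x̄ = (26 + 24 + 25 + 28 + 28 + 29 + 31)/7 = 27.2857
Deviations from mean: -1.2857, -3.2857, -2.2857, 0.7143, 0.7143, 1.7143, 3.7143
Σ(x_t−x̄)(x_{t+1}−x̄) = (4.2245) + (7.5102) + (-1.6327) + (0.5102) + (1.2245) + (6.3673) = 18.2041
Denominator Σ(x_t−x̄)² = 35.4286
r_1 = 18.2041 / 35.4286 = 0.514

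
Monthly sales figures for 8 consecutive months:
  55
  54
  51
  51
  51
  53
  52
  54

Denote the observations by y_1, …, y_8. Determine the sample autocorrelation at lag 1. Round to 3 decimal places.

0.258

Mean ȳ = (55 + 54 + 51 + 51 + 51 + 53 + 52 + 54)/8 = 52.6250
Deviations from mean: 2.3750, 1.3750, -1.6250, -1.6250, -1.6250, 0.3750, -0.6250, 1.3750
Numerator Σ_{t=1}^{7}(y_t−ȳ)(y_{t+1}−ȳ) = 4.6094
Denominator Σ(y_t−ȳ)² = 17.8750
r_1 = 4.6094 / 17.8750 = 0.258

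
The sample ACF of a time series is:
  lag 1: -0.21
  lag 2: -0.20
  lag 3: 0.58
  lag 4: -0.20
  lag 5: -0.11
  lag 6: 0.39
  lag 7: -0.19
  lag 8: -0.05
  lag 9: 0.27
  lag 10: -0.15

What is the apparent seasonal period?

3

The largest autocorrelation is r_3 = 0.58, with weaker echoes at lags 6 (0.39) and 9 (0.27); the remaining lags stay at or below -0.05.
The dominant spike at lag 3 indicates a seasonal period of 3.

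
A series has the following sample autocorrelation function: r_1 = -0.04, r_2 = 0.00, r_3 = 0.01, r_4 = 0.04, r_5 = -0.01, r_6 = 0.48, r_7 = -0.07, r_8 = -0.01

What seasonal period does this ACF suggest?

6

The largest autocorrelation is r_6 = 0.48; the remaining lags stay at or below 0.04.
The dominant spike at lag 6 indicates a seasonal period of 6.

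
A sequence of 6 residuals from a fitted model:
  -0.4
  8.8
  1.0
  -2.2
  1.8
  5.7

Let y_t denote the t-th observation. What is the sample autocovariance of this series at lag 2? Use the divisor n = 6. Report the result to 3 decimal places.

-6.594

Mean ȳ = (-0.4 + 8.8 + 1.0 − 2.2 + 1.8 + 5.7)/6 = 2.4500
Deviations: -2.8500, 6.3500, -1.4500, -4.6500, -0.6500, 3.2500
Σ_{t=1}^{4}(y_t−ȳ)(y_{t+2}−ȳ) = -39.5650
γ_2 = -39.5650 / 6 = -6.594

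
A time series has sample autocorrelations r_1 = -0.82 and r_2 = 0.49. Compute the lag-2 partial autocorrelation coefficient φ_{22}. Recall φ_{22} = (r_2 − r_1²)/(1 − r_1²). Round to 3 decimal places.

-0.557

φ_{22} = (r_2 − r_1²) / (1 − r_1²)
r_1² = (-0.82)² = 0.6724
Numerator = 0.49 − 0.6724 = -0.1824; denominator = 1 − 0.6724 = 0.3276
φ_{22} = -0.1824 / 0.3276 = -0.557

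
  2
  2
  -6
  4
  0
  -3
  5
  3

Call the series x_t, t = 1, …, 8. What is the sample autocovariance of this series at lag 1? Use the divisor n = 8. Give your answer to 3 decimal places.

-4.314

Mean x̄ = (2 + 2 − 6 + 4 + 0 − 3 + 5 + 3)/8 = 0.8750
Deviations: 1.1250, 1.1250, -6.8750, 3.1250, -0.8750, -3.8750, 4.1250, 2.1250
Σ_{t=1}^{7}(x_t−x̄)(x_{t+1}−x̄) = -34.5156
γ_1 = -34.5156 / 8 = -4.314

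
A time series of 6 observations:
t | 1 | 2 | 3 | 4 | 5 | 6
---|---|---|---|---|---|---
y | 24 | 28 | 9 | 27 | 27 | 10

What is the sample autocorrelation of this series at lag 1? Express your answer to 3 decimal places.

Mean ȳ = (24 + 28 + 9 + 27 + 27 + 10)/6 = 20.8333
Deviations from mean: 3.1667, 7.1667, -11.8333, 6.1667, 6.1667, -10.8333
Σ(y_t−ȳ)(y_{t+1}−ȳ) = (22.6944) + (-84.8056) + (-72.9722) + (38.0278) + (-66.8056) = -163.8611
Denominator Σ(y_t−ȳ)² = 394.8333
r_1 = -163.8611 / 394.8333 = -0.415

-0.415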